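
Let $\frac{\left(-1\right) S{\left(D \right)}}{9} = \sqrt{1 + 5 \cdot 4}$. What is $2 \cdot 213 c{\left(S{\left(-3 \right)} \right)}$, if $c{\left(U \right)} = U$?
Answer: $- 3834 \sqrt{21} \approx -17570.0$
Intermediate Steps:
$S{\left(D \right)} = - 9 \sqrt{21}$ ($S{\left(D \right)} = - 9 \sqrt{1 + 5 \cdot 4} = - 9 \sqrt{1 + 20} = - 9 \sqrt{21}$)
$2 \cdot 213 c{\left(S{\left(-3 \right)} \right)} = 2 \cdot 213 \left(- 9 \sqrt{21}\right) = 426 \left(- 9 \sqrt{21}\right) = - 3834 \sqrt{21}$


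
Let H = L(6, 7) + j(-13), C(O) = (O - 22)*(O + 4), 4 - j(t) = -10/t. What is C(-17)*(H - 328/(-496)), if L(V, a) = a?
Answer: 342381/62 ≈ 5522.3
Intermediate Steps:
j(t) = 4 + 10/t (j(t) = 4 - (-10)/t = 4 + 10/t)
C(O) = (-22 + O)*(4 + O)
H = 133/13 (H = 7 + (4 + 10/(-13)) = 7 + (4 + 10*(-1/13)) = 7 + (4 - 10/13) = 7 + 42/13 = 133/13 ≈ 10.231)
C(-17)*(H - 328/(-496)) = (-88 + (-17)**2 - 18*(-17))*(133/13 - 328/(-496)) = (-88 + 289 + 306)*(133/13 - 328*(-1/496)) = 507*(133/13 + 41/62) = 507*(8779/806) = 342381/62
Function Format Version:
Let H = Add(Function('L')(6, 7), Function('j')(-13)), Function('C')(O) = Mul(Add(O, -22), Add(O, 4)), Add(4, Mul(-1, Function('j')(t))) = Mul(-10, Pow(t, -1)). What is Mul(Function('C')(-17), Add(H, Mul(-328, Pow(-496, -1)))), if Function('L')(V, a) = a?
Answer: Rational(342381, 62) ≈ 5522.3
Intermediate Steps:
Function('j')(t) = Add(4, Mul(10, Pow(t, -1))) (Function('j')(t) = Add(4, Mul(-1, Mul(-10, Pow(t, -1)))) = Add(4, Mul(10, Pow(t, -1))))
Function('C')(O) = Mul(Add(-22, O), Add(4, O))
H = Rational(133, 13) (H = Add(7, Add(4, Mul(10, Pow(-13, -1)))) = Add(7, Add(4, Mul(10, Rational(-1, 13)))) = Add(7, Add(4, Rational(-10, 13))) = Add(7, Rational(42, 13)) = Rational(133, 13) ≈ 10.231)
Mul(Function('C')(-17), Add(H, Mul(-328, Pow(-496, -1)))) = Mul(Add(-88, Pow(-17, 2), Mul(-18, -17)), Add(Rational(133, 13), Mul(-328, Pow(-496, -1)))) = Mul(Add(-88, 289, 306), Add(Rational(133, 13), Mul(-328, Rational(-1, 496)))) = Mul(507, Add(Rational(133, 13), Rational(41, 62))) = Mul(507, Rational(8779, 806)) = Rational(342381, 62)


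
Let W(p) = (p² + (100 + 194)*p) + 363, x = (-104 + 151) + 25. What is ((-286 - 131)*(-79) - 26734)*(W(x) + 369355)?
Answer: 2459198630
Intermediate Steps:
x = 72 (x = 47 + 25 = 72)
W(p) = 363 + p² + 294*p (W(p) = (p² + 294*p) + 363 = 363 + p² + 294*p)
((-286 - 131)*(-79) - 26734)*(W(x) + 369355) = ((-286 - 131)*(-79) - 26734)*((363 + 72² + 294*72) + 369355) = (-417*(-79) - 26734)*((363 + 5184 + 21168) + 369355) = (32943 - 26734)*(26715 + 369355) = 6209*396070 = 2459198630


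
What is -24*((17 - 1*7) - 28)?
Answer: 432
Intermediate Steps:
-24*((17 - 1*7) - 28) = -24*((17 - 7) - 28) = -24*(10 - 28) = -24*(-18) = 432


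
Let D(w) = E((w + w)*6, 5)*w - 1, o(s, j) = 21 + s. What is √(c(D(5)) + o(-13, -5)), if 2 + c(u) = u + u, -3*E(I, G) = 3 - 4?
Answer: √66/3 ≈ 2.7080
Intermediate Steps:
E(I, G) = ⅓ (E(I, G) = -(3 - 4)/3 = -⅓*(-1) = ⅓)
D(w) = -1 + w/3 (D(w) = w/3 - 1 = -1 + w/3)
c(u) = -2 + 2*u (c(u) = -2 + (u + u) = -2 + 2*u)
√(c(D(5)) + o(-13, -5)) = √((-2 + 2*(-1 + (⅓)*5)) + (21 - 13)) = √((-2 + 2*(-1 + 5/3)) + 8) = √((-2 + 2*(⅔)) + 8) = √((-2 + 4/3) + 8) = √(-⅔ + 8) = √(22/3) = √66/3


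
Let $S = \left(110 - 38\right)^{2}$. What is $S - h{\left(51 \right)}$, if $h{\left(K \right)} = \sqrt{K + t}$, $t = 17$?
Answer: $5184 - 2 \sqrt{17} \approx 5175.8$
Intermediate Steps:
$S = 5184$ ($S = 72^{2} = 5184$)
$h{\left(K \right)} = \sqrt{17 + K}$ ($h{\left(K \right)} = \sqrt{K + 17} = \sqrt{17 + K}$)
$S - h{\left(51 \right)} = 5184 - \sqrt{17 + 51} = 5184 - \sqrt{68} = 5184 - 2 \sqrt{17}$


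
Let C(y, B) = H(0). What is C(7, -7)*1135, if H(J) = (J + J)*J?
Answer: 0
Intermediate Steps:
H(J) = 2*J² (H(J) = (2*J)*J = 2*J²)
C(y, B) = 0 (C(y, B) = 2*0² = 2*0 = 0)
C(7, -7)*1135 = 0*1135 = 0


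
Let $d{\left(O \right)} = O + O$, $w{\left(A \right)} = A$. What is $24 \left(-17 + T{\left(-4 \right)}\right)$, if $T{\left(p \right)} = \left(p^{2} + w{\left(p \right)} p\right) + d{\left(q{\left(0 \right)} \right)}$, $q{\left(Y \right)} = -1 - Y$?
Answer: $312$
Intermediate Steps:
$d{\left(O \right)} = 2 O$
$T{\left(p \right)} = -2 + 2 p^{2}$ ($T{\left(p \right)} = \left(p^{2} + p p\right) + 2 \left(-1 - 0\right) = \left(p^{2} + p^{2}\right) + 2 \left(-1 + 0\right) = 2 p^{2} + 2 \left(-1\right) = 2 p^{2} - 2 = -2 + 2 p^{2}$)
$24 \left(-17 + T{\left(-4 \right)}\right) = 24 \left(-17 - \left(2 - 2 \left(-4\right)^{2}\right)\right) = 24 \left(-17 + \left(-2 + 2 \cdot 16\right)\right) = 24 \left(-17 + \left(-2 + 32\right)\right) = 24 \left(-17 + 30\right) = 24 \cdot 13 = 312$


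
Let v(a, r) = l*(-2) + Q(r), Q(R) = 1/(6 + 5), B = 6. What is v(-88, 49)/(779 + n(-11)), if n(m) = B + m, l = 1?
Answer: -7/2838 ≈ -0.0024665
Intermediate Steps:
Q(R) = 1/11
n(m) = 6 + m
v(a, r) = -21/11 (v(a, r) = 1*(-2) + 1/11 = -2 + 1/11 = -21/11)
v(-88, 49)/(779 + n(-11)) = -21/11/(779 + (6 - 11)) = -21/11/(779 - 5) = -21/11/774 = (1/774)*(-21/11) = -7/2838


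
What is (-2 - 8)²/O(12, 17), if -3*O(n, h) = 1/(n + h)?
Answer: -8700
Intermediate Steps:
O(n, h) = -1/(3*(h + n)) (O(n, h) = -1/(3*(n + h)) = -1/(3*(h + n)))
(-2 - 8)²/O(12, 17) = (-2 - 8)²/((-1/(3*17 + 3*12))) = (-10)²/((-1/(51 + 36))) = 100/((-1/87)) = 100/((-1*1/87)) = 100/(-1/87) = 100*(-87) = -8700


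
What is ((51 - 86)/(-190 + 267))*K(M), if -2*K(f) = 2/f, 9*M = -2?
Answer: -45/22 ≈ -2.0455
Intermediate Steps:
M = -2/9 (M = (⅑)*(-2) = -2/9 ≈ -0.22222)
K(f) = -1/f
((51 - 86)/(-190 + 267))*K(M) = ((51 - 86)/(-190 + 267))*(-1/(-2/9)) = (-35/77)*(-1*(-9/2)) = -35*1/77*(9/2) = -5/11*9/2 = -45/22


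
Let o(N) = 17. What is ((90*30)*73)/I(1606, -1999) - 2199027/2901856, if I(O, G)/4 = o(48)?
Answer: 142951570941/49331552 ≈ 2897.8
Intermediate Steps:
I(O, G) = 68 (I(O, G) = 4*17 = 68)
((90*30)*73)/I(1606, -1999) - 2199027/2901856 = ((90*30)*73)/68 - 2199027/2901856 = (2700*73)*(1/68) - 2199027*1/2901856 = 197100*(1/68) - 2199027/2901856 = 49275/17 - 2199027/2901856 = 142951570941/49331552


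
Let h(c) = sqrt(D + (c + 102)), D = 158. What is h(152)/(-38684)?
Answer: -sqrt(103)/19342 ≈ -0.00052471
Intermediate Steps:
h(c) = sqrt(260 + c) (h(c) = sqrt(158 + (c + 102)) = sqrt(158 + (102 + c)) = sqrt(260 + c))
h(152)/(-38684) = sqrt(260 + 152)/(-38684) = sqrt(412)*(-1/38684) = (2*sqrt(103))*(-1/38684) = -sqrt(103)/19342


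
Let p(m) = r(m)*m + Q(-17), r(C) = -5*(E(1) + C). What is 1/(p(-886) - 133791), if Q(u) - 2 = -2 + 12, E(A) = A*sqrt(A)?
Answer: -1/4054329 ≈ -2.4665e-7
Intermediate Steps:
E(A) = A**(3/2)
Q(u) = 12 (Q(u) = 2 + (-2 + 12) = 2 + 10 = 12)
r(C) = -5 - 5*C (r(C) = -5*(1**(3/2) + C) = -5*(1 + C) = -5 - 5*C)
p(m) = 12 + m*(-5 - 5*m) (p(m) = (-5 - 5*m)*m + 12 = m*(-5 - 5*m) + 12 = 12 + m*(-5 - 5*m))
1/(p(-886) - 133791) = 1/((12 - 5*(-886)*(1 - 886)) - 133791) = 1/((12 - 5*(-886)*(-885)) - 133791) = 1/((12 - 3920550) - 133791) = 1/(-3920538 - 133791) = 1/(-4054329) = -1/4054329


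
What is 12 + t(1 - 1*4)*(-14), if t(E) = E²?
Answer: -114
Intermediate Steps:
12 + t(1 - 1*4)*(-14) = 12 + (1 - 1*4)²*(-14) = 12 + (1 - 4)²*(-14) = 12 + (-3)²*(-14) = 12 + 9*(-14) = 12 - 126 = -114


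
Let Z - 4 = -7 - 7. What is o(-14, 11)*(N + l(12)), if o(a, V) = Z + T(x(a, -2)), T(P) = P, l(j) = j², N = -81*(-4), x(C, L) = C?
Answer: -11232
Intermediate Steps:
N = 324
Z = -10 (Z = 4 + (-7 - 7) = 4 - 14 = -10)
o(a, V) = -10 + a
o(-14, 11)*(N + l(12)) = (-10 - 14)*(324 + 12²) = -24*(324 + 144) = -24*468 = -11232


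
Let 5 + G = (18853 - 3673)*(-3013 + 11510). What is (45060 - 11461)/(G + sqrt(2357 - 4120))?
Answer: 4333748703545/16636989631648788 - 33599*I*sqrt(1763)/16636989631648788 ≈ 0.00026049 - 8.4797e-11*I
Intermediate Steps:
G = 128984455 (G = -5 + (18853 - 3673)*(-3013 + 11510) = -5 + 15180*8497 = -5 + 128984460 = 128984455)
(45060 - 11461)/(G + sqrt(2357 - 4120)) = (45060 - 11461)/(128984455 + sqrt(2357 - 4120)) = 33599/(128984455 + sqrt(-1763)) = 33599/(128984455 + I*sqrt(1763))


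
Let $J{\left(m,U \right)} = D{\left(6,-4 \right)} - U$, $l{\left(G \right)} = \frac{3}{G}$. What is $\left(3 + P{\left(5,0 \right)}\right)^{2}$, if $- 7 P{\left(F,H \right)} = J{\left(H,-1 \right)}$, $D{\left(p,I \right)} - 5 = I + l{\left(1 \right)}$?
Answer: $\frac{256}{49} \approx 5.2245$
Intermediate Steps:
$D{\left(p,I \right)} = 8 + I$ ($D{\left(p,I \right)} = 5 + \left(I + \frac{3}{1}\right) = 5 + \left(I + 3 \cdot 1\right) = 5 + \left(I + 3\right) = 5 + \left(3 + I\right) = 8 + I$)
$J{\left(m,U \right)} = 4 - U$ ($J{\left(m,U \right)} = \left(8 - 4\right) - U = 4 - U$)
$P{\left(F,H \right)} = - \frac{5}{7}$ ($P{\left(F,H \right)} = - \frac{4 - -1}{7} = - \frac{4 + 1}{7} = \left(- \frac{1}{7}\right) 5 = - \frac{5}{7}$)
$\left(3 + P{\left(5,0 \right)}\right)^{2} = \left(3 - \frac{5}{7}\right)^{2} = \left(\frac{16}{7}\right)^{2} = \frac{256}{49}$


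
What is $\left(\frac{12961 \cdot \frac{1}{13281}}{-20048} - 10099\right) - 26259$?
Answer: $- \frac{9680589761665}{266257488} \approx -36358.0$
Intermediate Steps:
$\left(\frac{12961 \cdot \frac{1}{13281}}{-20048} - 10099\right) - 26259 = \left(12961 \cdot \frac{1}{13281} \left(- \frac{1}{20048}\right) - 10099\right) - 26259 = \left(\frac{12961}{13281} \left(- \frac{1}{20048}\right) - 10099\right) - 26259 = \left(- \frac{12961}{266257488} - 10099\right) - 26259 = - \frac{2688934384273}{266257488} - 26259 = - \frac{9680589761665}{266257488}$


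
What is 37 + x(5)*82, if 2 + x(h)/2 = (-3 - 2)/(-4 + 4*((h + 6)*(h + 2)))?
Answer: -22321/76 ≈ -293.70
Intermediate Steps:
x(h) = -4 - 10/(-4 + 4*(2 + h)*(6 + h)) (x(h) = -4 + 2*((-3 - 2)/(-4 + 4*((h + 6)*(h + 2)))) = -4 + 2*(-5/(-4 + 4*((6 + h)*(2 + h)))) = -4 + 2*(-5/(-4 + 4*((2 + h)*(6 + h)))) = -4 + 2*(-5/(-4 + 4*(2 + h)*(6 + h))) = -4 - 10/(-4 + 4*(2 + h)*(6 + h)))
37 + x(5)*82 = 37 + ((-93 - 64*5 - 8*5²)/(2*(11 + 5² + 8*5)))*82 = 37 + ((-93 - 320 - 8*25)/(2*(11 + 25 + 40)))*82 = 37 + ((½)*(-93 - 320 - 200)/76)*82 = 37 + ((½)*(1/76)*(-613))*82 = 37 - 613/152*82 = 37 - 25133/76 = -22321/76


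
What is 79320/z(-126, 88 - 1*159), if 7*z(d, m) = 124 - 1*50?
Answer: 277620/37 ≈ 7503.2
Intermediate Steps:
z(d, m) = 74/7 (z(d, m) = (124 - 1*50)/7 = (124 - 50)/7 = (⅐)*74 = 74/7)
79320/z(-126, 88 - 1*159) = 79320/(74/7) = 79320*(7/74) = 277620/37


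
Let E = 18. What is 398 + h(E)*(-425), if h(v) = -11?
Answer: 5073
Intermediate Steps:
398 + h(E)*(-425) = 398 - 11*(-425) = 398 + 4675 = 5073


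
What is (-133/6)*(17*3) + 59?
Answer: -2143/2 ≈ -1071.5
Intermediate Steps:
(-133/6)*(17*3) + 59 = -133*⅙*51 + 59 = -133/6*51 + 59 = -2261/2 + 59 = -2143/2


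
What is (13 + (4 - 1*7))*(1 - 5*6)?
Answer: -290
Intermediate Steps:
(13 + (4 - 1*7))*(1 - 5*6) = (13 + (4 - 7))*(1 - 30) = (13 - 3)*(-29) = 10*(-29) = -290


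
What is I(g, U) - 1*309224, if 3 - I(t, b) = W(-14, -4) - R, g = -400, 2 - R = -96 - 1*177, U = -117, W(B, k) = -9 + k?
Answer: -308933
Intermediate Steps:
R = 275 (R = 2 - (-96 - 1*177) = 2 - (-96 - 177) = 2 - 1*(-273) = 2 + 273 = 275)
I(t, b) = 291 (I(t, b) = 3 - ((-9 - 4) - 1*275) = 3 - (-13 - 275) = 3 - 1*(-288) = 3 + 288 = 291)
I(g, U) - 1*309224 = 291 - 1*309224 = 291 - 309224 = -308933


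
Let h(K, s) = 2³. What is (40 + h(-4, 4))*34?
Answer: 1632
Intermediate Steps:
h(K, s) = 8
(40 + h(-4, 4))*34 = (40 + 8)*34 = 48*34 = 1632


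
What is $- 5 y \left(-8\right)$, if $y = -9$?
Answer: $-360$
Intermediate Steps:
$- 5 y \left(-8\right) = \left(-5\right) \left(-9\right) \left(-8\right) = 45 \left(-8\right) = -360$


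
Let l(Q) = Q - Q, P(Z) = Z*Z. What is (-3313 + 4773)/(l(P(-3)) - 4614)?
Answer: -730/2307 ≈ -0.31643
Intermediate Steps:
P(Z) = Z²
l(Q) = 0
(-3313 + 4773)/(l(P(-3)) - 4614) = (-3313 + 4773)/(0 - 4614) = 1460/(-4614) = 1460*(-1/4614) = -730/2307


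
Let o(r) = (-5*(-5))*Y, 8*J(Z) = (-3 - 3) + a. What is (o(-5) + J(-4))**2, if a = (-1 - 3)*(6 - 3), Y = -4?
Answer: 167281/16 ≈ 10455.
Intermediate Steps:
a = -12 (a = -4*3 = -12)
J(Z) = -9/4 (J(Z) = ((-3 - 3) - 12)/8 = (-6 - 12)/8 = (1/8)*(-18) = -9/4)
o(r) = -100 (o(r) = -5*(-5)*(-4) = 25*(-4) = -100)
(o(-5) + J(-4))**2 = (-100 - 9/4)**2 = (-409/4)**2 = 167281/16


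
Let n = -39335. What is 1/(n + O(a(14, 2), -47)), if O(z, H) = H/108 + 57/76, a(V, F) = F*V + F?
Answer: -54/2124073 ≈ -2.5423e-5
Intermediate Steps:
a(V, F) = F + F*V
O(z, H) = 3/4 + H/108 (O(z, H) = H*(1/108) + 57*(1/76) = H/108 + 3/4 = 3/4 + H/108)
1/(n + O(a(14, 2), -47)) = 1/(-39335 + (3/4 + (1/108)*(-47))) = 1/(-39335 + (3/4 - 47/108)) = 1/(-39335 + 17/54) = 1/(-2124073/54) = -54/2124073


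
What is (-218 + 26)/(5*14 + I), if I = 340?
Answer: -96/205 ≈ -0.46829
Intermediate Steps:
(-218 + 26)/(5*14 + I) = (-218 + 26)/(5*14 + 340) = -192/(70 + 340) = -192/410 = -192*1/410 = -96/205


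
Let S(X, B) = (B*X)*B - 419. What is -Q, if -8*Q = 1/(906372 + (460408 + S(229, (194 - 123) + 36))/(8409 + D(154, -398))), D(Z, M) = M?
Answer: 8011/58112223216 ≈ 1.3785e-7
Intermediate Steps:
S(X, B) = -419 + X*B² (S(X, B) = X*B² - 419 = -419 + X*B²)
Q = -8011/58112223216 (Q = -1/(8*(906372 + (460408 + (-419 + 229*((194 - 123) + 36)²))/(8409 - 398))) = -1/(8*(906372 + (460408 + (-419 + 229*(71 + 36)²))/8011)) = -1/(8*(906372 + (460408 + (-419 + 229*107²))*(1/8011))) = -1/(8*(906372 + (460408 + (-419 + 229*11449))*(1/8011))) = -1/(8*(906372 + (460408 + (-419 + 2621821))*(1/8011))) = -1/(8*(906372 + (460408 + 2621402)*(1/8011))) = -1/(8*(906372 + 3081810*(1/8011))) = -1/(8*(906372 + 3081810/8011)) = -1/(8*7264027902/8011) = -⅛*8011/7264027902 = -8011/58112223216 ≈ -1.3785e-7)
-Q = -1*(-8011/58112223216) = 8011/58112223216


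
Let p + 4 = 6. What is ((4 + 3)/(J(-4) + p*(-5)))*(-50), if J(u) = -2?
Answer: 175/6 ≈ 29.167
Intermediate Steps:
p = 2 (p = -4 + 6 = 2)
((4 + 3)/(J(-4) + p*(-5)))*(-50) = ((4 + 3)/(-2 + 2*(-5)))*(-50) = (7/(-2 - 10))*(-50) = (7/(-12))*(-50) = (7*(-1/12))*(-50) = -7/12*(-50) = 175/6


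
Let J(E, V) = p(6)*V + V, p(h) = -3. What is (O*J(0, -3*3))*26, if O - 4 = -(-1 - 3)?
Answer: 3744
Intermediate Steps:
O = 8 (O = 4 - (-1 - 3) = 4 - 1*(-4) = 4 + 4 = 8)
J(E, V) = -2*V (J(E, V) = -3*V + V = -2*V)
(O*J(0, -3*3))*26 = (8*(-(-6)*3))*26 = (8*(-2*(-9)))*26 = (8*18)*26 = 144*26 = 3744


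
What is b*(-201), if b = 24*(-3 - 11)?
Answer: 67536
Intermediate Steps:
b = -336 (b = 24*(-14) = -336)
b*(-201) = -336*(-201) = 67536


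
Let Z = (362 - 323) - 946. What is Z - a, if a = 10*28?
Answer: -1187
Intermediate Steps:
Z = -907 (Z = 39 - 946 = -907)
a = 280
Z - a = -907 - 1*280 = -907 - 280 = -1187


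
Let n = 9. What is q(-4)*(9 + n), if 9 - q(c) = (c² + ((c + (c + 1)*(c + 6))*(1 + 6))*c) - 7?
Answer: -5040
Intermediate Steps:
q(c) = 16 - c² - c*(7*c + 7*(1 + c)*(6 + c)) (q(c) = 9 - ((c² + ((c + (c + 1)*(c + 6))*(1 + 6))*c) - 7) = 9 - ((c² + ((c + (1 + c)*(6 + c))*7)*c) - 7) = 9 - ((c² + (7*c + 7*(1 + c)*(6 + c))*c) - 7) = 9 - ((c² + c*(7*c + 7*(1 + c)*(6 + c))) - 7) = 9 - (-7 + c² + c*(7*c + 7*(1 + c)*(6 + c))) = 9 + (7 - c² - c*(7*c + 7*(1 + c)*(6 + c))) = 16 - c² - c*(7*c + 7*(1 + c)*(6 + c)))
q(-4)*(9 + n) = (16 - 57*(-4)² - 42*(-4) - 7*(-4)³)*(9 + 9) = (16 - 57*16 + 168 - 7*(-64))*18 = (16 - 912 + 168 + 448)*18 = -280*18 = -5040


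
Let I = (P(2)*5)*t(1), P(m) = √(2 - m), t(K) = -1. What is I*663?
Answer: 0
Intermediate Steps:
I = 0 (I = (√(2 - 1*2)*5)*(-1) = (√(2 - 2)*5)*(-1) = (√0*5)*(-1) = (0*5)*(-1) = 0*(-1) = 0)
I*663 = 0*663 = 0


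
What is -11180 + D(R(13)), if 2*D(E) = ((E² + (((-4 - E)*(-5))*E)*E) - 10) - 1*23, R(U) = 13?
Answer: -7859/2 ≈ -3929.5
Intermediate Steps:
D(E) = -33/2 + E²/2 + E²*(20 + 5*E)/2 (D(E) = (((E² + (((-4 - E)*(-5))*E)*E) - 10) - 1*23)/2 = (((E² + ((20 + 5*E)*E)*E) - 10) - 23)/2 = (((E² + (E*(20 + 5*E))*E) - 10) - 23)/2 = (((E² + E²*(20 + 5*E)) - 10) - 23)/2 = ((-10 + E² + E²*(20 + 5*E)) - 23)/2 = (-33 + E² + E²*(20 + 5*E))/2 = -33/2 + E²/2 + E²*(20 + 5*E)/2)
-11180 + D(R(13)) = -11180 + (-33/2 + (5/2)*13³ + (21/2)*13²) = -11180 + (-33/2 + (5/2)*2197 + (21/2)*169) = -11180 + (-33/2 + 10985/2 + 3549/2) = -11180 + 14501/2 = -7859/2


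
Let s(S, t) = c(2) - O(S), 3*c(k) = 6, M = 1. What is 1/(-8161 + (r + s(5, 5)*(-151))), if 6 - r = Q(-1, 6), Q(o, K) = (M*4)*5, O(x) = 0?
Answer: -1/8477 ≈ -0.00011797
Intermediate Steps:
c(k) = 2 (c(k) = (1/3)*6 = 2)
Q(o, K) = 20 (Q(o, K) = (1*4)*5 = 4*5 = 20)
s(S, t) = 2 (s(S, t) = 2 - 1*0 = 2 + 0 = 2)
r = -14 (r = 6 - 1*20 = 6 - 20 = -14)
1/(-8161 + (r + s(5, 5)*(-151))) = 1/(-8161 + (-14 + 2*(-151))) = 1/(-8161 + (-14 - 302)) = 1/(-8161 - 316) = 1/(-8477) = -1/8477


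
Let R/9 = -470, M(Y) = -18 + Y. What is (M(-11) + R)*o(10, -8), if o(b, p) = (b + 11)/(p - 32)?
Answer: 89439/40 ≈ 2236.0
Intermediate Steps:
o(b, p) = (11 + b)/(-32 + p)
R = -4230 (R = 9*(-470) = -4230)
(M(-11) + R)*o(10, -8) = ((-18 - 11) - 4230)*((11 + 10)/(-32 - 8)) = (-29 - 4230)*(21/(-40)) = -(-4259)*21/40 = -4259*(-21/40) = 89439/40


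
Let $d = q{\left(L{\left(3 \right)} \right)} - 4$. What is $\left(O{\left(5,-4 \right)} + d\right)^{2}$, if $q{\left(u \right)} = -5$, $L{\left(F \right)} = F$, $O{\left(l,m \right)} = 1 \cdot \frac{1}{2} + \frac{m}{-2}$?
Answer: $\frac{169}{4} \approx 42.25$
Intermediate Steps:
$O{\left(l,m \right)} = \frac{1}{2} - \frac{m}{2}$ ($O{\left(l,m \right)} = 1 \cdot \frac{1}{2} + m \left(- \frac{1}{2}\right) = \frac{1}{2} - \frac{m}{2}$)
$d = -9$ ($d = -5 - 4 = -9$)
$\left(O{\left(5,-4 \right)} + d\right)^{2} = \left(\left(\frac{1}{2} - -2\right) - 9\right)^{2} = \left(\left(\frac{1}{2} + 2\right) - 9\right)^{2} = \left(\frac{5}{2} - 9\right)^{2} = \left(- \frac{13}{2}\right)^{2} = \frac{169}{4}$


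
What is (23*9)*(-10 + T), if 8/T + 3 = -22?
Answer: -53406/25 ≈ -2136.2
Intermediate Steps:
T = -8/25 (T = 8/(-3 - 22) = 8/(-25) = 8*(-1/25) = -8/25 ≈ -0.32000)
(23*9)*(-10 + T) = (23*9)*(-10 - 8/25) = 207*(-258/25) = -53406/25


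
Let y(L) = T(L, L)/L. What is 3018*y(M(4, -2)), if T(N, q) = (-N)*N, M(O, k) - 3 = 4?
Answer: -21126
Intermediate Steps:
M(O, k) = 7 (M(O, k) = 3 + 4 = 7)
T(N, q) = -N²
y(L) = -L (y(L) = (-L²)/L = -L)
3018*y(M(4, -2)) = 3018*(-1*7) = 3018*(-7) = -21126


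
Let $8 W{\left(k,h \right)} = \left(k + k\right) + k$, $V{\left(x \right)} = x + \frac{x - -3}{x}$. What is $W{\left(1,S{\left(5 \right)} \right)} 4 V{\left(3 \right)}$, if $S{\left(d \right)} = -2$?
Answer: $\frac{15}{2} \approx 7.5$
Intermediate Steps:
$V{\left(x \right)} = x + \frac{3 + x}{x}$ ($V{\left(x \right)} = x + \frac{x + 3}{x} = x + \frac{3 + x}{x}$)
$W{\left(k,h \right)} = \frac{3 k}{8}$ ($W{\left(k,h \right)} = \frac{\left(k + k\right) + k}{8} = \frac{2 k + k}{8} = \frac{3 k}{8}$)
$W{\left(1,S{\left(5 \right)} \right)} 4 V{\left(3 \right)} = \frac{3}{8} \cdot 1 \cdot 4 \left(1 + 3 + \frac{3}{3}\right) = \frac{3}{8} \cdot 4 \left(1 + 3 + 3 \cdot \frac{1}{3}\right) = \frac{3 \left(1 + 3 + 1\right)}{2} = \frac{3}{2} \cdot 5 = \frac{15}{2}$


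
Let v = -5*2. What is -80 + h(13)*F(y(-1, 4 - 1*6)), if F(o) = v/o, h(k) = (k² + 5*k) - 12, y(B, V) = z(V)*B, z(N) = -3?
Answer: -820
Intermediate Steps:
y(B, V) = -3*B
v = -10
h(k) = -12 + k² + 5*k
F(o) = -10/o
-80 + h(13)*F(y(-1, 4 - 1*6)) = -80 + (-12 + 13² + 5*13)*(-10/((-3*(-1)))) = -80 + (-12 + 169 + 65)*(-10/3) = -80 + 222*(-10*⅓) = -80 + 222*(-10/3) = -80 - 740 = -820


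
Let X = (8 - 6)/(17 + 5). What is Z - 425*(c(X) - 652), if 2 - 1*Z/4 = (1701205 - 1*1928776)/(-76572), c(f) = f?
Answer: 19446941276/70191 ≈ 2.7706e+5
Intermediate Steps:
X = 1/11 (X = 2/22 = 2*(1/22) = 1/11 ≈ 0.090909)
Z = -24809/6381 (Z = 8 - 4*(1701205 - 1*1928776)/(-76572) = 8 - 4*(1701205 - 1928776)*(-1)/76572 = 8 - (-910284)*(-1)/76572 = 8 - 4*75857/25524 = 8 - 75857/6381 = -24809/6381 ≈ -3.8879)
Z - 425*(c(X) - 652) = -24809/6381 - 425*(1/11 - 652) = -24809/6381 - 425*(-7171)/11 = -24809/6381 - 1*(-3047675/11) = -24809/6381 + 3047675/11 = 19446941276/70191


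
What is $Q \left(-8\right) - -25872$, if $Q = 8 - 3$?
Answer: $25832$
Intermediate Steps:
$Q = 5$
$Q \left(-8\right) - -25872 = 5 \left(-8\right) - -25872 = -40 + 25872 = 25832$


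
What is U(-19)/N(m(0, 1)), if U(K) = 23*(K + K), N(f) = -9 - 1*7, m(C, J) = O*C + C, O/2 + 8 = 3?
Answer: 437/8 ≈ 54.625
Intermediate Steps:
O = -10 (O = -16 + 2*3 = -16 + 6 = -10)
m(C, J) = -9*C (m(C, J) = -10*C + C = -9*C)
N(f) = -16 (N(f) = -9 - 7 = -16)
U(K) = 46*K (U(K) = 23*(2*K) = 46*K)
U(-19)/N(m(0, 1)) = (46*(-19))/(-16) = -874*(-1/16) = 437/8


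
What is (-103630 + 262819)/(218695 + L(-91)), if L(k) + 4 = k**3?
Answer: -159189/534880 ≈ -0.29762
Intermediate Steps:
L(k) = -4 + k**3
(-103630 + 262819)/(218695 + L(-91)) = (-103630 + 262819)/(218695 + (-4 + (-91)**3)) = 159189/(218695 + (-4 - 753571)) = 159189/(218695 - 753575) = 159189/(-534880) = 159189*(-1/534880) = -159189/534880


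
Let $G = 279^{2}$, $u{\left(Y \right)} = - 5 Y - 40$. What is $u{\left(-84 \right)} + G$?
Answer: $78221$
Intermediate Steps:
$u{\left(Y \right)} = -40 - 5 Y$ ($u{\left(Y \right)} = - 5 Y - 40 = -40 - 5 Y$)
$G = 77841$
$u{\left(-84 \right)} + G = \left(-40 - -420\right) + 77841 = \left(-40 + 420\right) + 77841 = 380 + 77841 = 78221$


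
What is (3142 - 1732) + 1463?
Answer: 2873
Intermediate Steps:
(3142 - 1732) + 1463 = 1410 + 1463 = 2873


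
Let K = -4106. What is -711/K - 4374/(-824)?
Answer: 4636377/845836 ≈ 5.4814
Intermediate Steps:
-711/K - 4374/(-824) = -711/(-4106) - 4374/(-824) = -711*(-1/4106) - 4374*(-1/824) = 711/4106 + 2187/412 = 4636377/845836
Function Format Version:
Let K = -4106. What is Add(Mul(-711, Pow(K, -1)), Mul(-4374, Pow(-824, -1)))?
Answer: Rational(4636377, 845836) ≈ 5.4814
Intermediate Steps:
Add(Mul(-711, Pow(K, -1)), Mul(-4374, Pow(-824, -1))) = Add(Mul(-711, Pow(-4106, -1)), Mul(-4374, Pow(-824, -1))) = Add(Mul(-711, Rational(-1, 4106)), Mul(-4374, Rational(-1, 824))) = Add(Rational(711, 4106), Rational(2187, 412)) = Rational(4636377, 845836)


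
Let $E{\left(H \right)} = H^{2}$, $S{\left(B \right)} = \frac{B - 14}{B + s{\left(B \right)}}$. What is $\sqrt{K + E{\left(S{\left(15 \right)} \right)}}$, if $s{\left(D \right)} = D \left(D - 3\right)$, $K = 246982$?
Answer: $\frac{\sqrt{9391490551}}{195} \approx 496.97$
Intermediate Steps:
$s{\left(D \right)} = D \left(-3 + D\right)$
$S{\left(B \right)} = \frac{-14 + B}{B + B \left(-3 + B\right)}$ ($S{\left(B \right)} = \frac{B - 14}{B + B \left(-3 + B\right)} = \frac{-14 + B}{B + B \left(-3 + B\right)}$)
$\sqrt{K + E{\left(S{\left(15 \right)} \right)}} = \sqrt{246982 + \left(\frac{-14 + 15}{15 \left(-2 + 15\right)}\right)^{2}} = \sqrt{246982 + \left(\frac{1}{15} \cdot \frac{1}{13} \cdot 1\right)^{2}} = \sqrt{246982 + \left(\frac{1}{195}\right)^{2}} = \sqrt{246982 + \frac{1}{38025}} = \sqrt{\frac{9391490551}{38025}} = \frac{\sqrt{9391490551}}{195}$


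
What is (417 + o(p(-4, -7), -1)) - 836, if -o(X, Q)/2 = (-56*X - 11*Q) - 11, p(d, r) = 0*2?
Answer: -419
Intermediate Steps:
p(d, r) = 0
o(X, Q) = 22 + 22*Q + 112*X (o(X, Q) = -2*((-56*X - 11*Q) - 11) = -2*(-11 - 56*X - 11*Q) = 22 + 22*Q + 112*X)
(417 + o(p(-4, -7), -1)) - 836 = (417 + (22 + 22*(-1) + 112*0)) - 836 = (417 + (22 - 22 + 0)) - 836 = (417 + 0) - 836 = 417 - 836 = -419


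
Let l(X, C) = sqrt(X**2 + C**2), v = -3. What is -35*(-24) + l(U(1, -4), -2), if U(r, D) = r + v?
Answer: 840 + 2*sqrt(2) ≈ 842.83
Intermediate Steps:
U(r, D) = -3 + r (U(r, D) = r - 3 = -3 + r)
l(X, C) = sqrt(C**2 + X**2)
-35*(-24) + l(U(1, -4), -2) = -35*(-24) + sqrt((-2)**2 + (-3 + 1)**2) = 840 + sqrt(4 + (-2)**2) = 840 + sqrt(4 + 4) = 840 + sqrt(8) = 840 + 2*sqrt(2)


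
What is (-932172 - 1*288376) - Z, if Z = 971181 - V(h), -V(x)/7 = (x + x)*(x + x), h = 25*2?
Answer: -2261729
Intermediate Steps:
h = 50
V(x) = -28*x² (V(x) = -7*(x + x)*(x + x) = -7*2*x*2*x = -28*x²)
Z = 1041181 (Z = 971181 - (-28)*50² = 971181 - (-28)*2500 = 971181 - 1*(-70000) = 971181 + 70000 = 1041181)
(-932172 - 1*288376) - Z = (-932172 - 1*288376) - 1*1041181 = (-932172 - 288376) - 1041181 = -1220548 - 1041181 = -2261729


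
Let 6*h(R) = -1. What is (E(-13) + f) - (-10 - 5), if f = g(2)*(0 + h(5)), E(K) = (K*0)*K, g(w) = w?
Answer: 44/3 ≈ 14.667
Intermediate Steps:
h(R) = -1/6 (h(R) = (1/6)*(-1) = -1/6)
E(K) = 0 (E(K) = 0*K = 0)
f = -1/3 (f = 2*(0 - 1/6) = 2*(-1/6) = -1/3 ≈ -0.33333)
(E(-13) + f) - (-10 - 5) = (0 - 1/3) - (-10 - 5) = -1/3 - 1*(-15) = -1/3 + 15 = 44/3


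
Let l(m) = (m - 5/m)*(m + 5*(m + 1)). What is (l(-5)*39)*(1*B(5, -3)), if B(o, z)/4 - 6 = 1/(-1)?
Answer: 78000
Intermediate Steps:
B(o, z) = 20 (B(o, z) = 24 + 4/(-1) = 24 + 4*(-1) = 24 - 4 = 20)
l(m) = (5 + 6*m)*(m - 5/m) (l(m) = (m - 5/m)*(m + 5*(1 + m)) = (m - 5/m)*(m + (5 + 5*m)) = (m - 5/m)*(5 + 6*m) = (5 + 6*m)*(m - 5/m))
(l(-5)*39)*(1*B(5, -3)) = ((-30 - 25/(-5) + 5*(-5) + 6*(-5)²)*39)*(1*20) = ((-30 - 25*(-⅕) - 25 + 6*25)*39)*20 = ((-30 + 5 - 25 + 150)*39)*20 = (100*39)*20 = 3900*20 = 78000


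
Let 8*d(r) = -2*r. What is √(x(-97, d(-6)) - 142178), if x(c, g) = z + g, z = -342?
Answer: I*√570074/2 ≈ 377.52*I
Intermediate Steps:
d(r) = -r/4 (d(r) = (-2*r)/8 = -r/4)
x(c, g) = -342 + g
√(x(-97, d(-6)) - 142178) = √((-342 - ¼*(-6)) - 142178) = √((-342 + 3/2) - 142178) = √(-681/2 - 142178) = √(-285037/2) = I*√570074/2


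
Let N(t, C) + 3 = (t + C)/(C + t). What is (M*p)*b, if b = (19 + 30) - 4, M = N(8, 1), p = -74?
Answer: 6660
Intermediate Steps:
N(t, C) = -2 (N(t, C) = -3 + (t + C)/(C + t) = -3 + (C + t)/(C + t) = -3 + 1 = -2)
M = -2
b = 45 (b = 49 - 4 = 45)
(M*p)*b = -2*(-74)*45 = 148*45 = 6660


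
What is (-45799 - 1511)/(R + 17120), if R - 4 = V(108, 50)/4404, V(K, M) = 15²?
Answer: -23150360/8379369 ≈ -2.7628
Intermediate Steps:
V(K, M) = 225
R = 5947/1468 (R = 4 + 225/4404 = 4 + 225*(1/4404) = 4 + 75/1468 = 5947/1468 ≈ 4.0511)
(-45799 - 1511)/(R + 17120) = (-45799 - 1511)/(5947/1468 + 17120) = -47310/25138107/1468 = -47310*1468/25138107 = -23150360/8379369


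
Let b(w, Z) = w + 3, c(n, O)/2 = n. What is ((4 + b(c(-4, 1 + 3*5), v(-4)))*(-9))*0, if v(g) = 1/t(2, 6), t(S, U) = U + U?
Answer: 0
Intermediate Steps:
t(S, U) = 2*U
c(n, O) = 2*n
v(g) = 1/12 (v(g) = 1/(2*6) = 1/12)
b(w, Z) = 3 + w
((4 + b(c(-4, 1 + 3*5), v(-4)))*(-9))*0 = ((4 + (3 + 2*(-4)))*(-9))*0 = ((4 + (3 - 8))*(-9))*0 = ((4 - 5)*(-9))*0 = -1*(-9)*0 = 9*0 = 0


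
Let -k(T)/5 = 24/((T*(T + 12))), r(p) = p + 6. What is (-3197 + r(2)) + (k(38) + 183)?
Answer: -285576/95 ≈ -3006.1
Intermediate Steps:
r(p) = 6 + p
k(T) = -120/(T*(12 + T)) (k(T) = -120/(T*(T + 12)) = -120/(T*(12 + T)))
(-3197 + r(2)) + (k(38) + 183) = (-3197 + (6 + 2)) + (-120/(38*(12 + 38)) + 183) = (-3197 + 8) + (-120*1/38/50 + 183) = -3189 + (-120*1/38*1/50 + 183) = -3189 + (-6/95 + 183) = -3189 + 17379/95 = -285576/95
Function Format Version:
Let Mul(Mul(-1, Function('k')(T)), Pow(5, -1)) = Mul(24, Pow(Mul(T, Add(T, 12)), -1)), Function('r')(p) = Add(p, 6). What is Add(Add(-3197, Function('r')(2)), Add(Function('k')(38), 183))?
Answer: Rational(-285576, 95) ≈ -3006.1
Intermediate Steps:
Function('r')(p) = Add(6, p)
Function('k')(T) = Mul(-120, Pow(T, -1), Pow(Add(12, T), -1)) (Function('k')(T) = Mul(-5, Mul(24, Pow(Mul(T, Add(T, 12)), -1))) = Mul(-5, Mul(24, Pow(Mul(T, Add(12, T)), -1))) = Mul(-5, Mul(24, Mul(Pow(T, -1), Pow(Add(12, T), -1)))) = Mul(-5, Mul(24, Pow(T, -1), Pow(Add(12, T), -1))) = Mul(-120, Pow(T, -1), Pow(Add(12, T), -1)))
Add(Add(-3197, Function('r')(2)), Add(Function('k')(38), 183)) = Add(Add(-3197, Add(6, 2)), Add(Mul(-120, Pow(38, -1), Pow(Add(12, 38), -1)), 183)) = Add(Add(-3197, 8), Add(Mul(-120, Rational(1, 38), Pow(50, -1)), 183)) = Add(-3189, Add(Mul(-120, Rational(1, 38), Rational(1, 50)), 183)) = Add(-3189, Add(Rational(-6, 95), 183)) = Add(-3189, Rational(17379, 95)) = Rational(-285576, 95)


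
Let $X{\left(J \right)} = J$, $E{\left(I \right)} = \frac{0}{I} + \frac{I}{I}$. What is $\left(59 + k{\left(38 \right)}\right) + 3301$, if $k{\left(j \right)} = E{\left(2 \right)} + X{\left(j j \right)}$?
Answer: $4805$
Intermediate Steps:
$E{\left(I \right)} = 1$ ($E{\left(I \right)} = 0 + 1 = 1$)
$k{\left(j \right)} = 1 + j^{2}$ ($k{\left(j \right)} = 1 + j j = 1 + j^{2}$)
$\left(59 + k{\left(38 \right)}\right) + 3301 = \left(59 + \left(1 + 38^{2}\right)\right) + 3301 = \left(59 + \left(1 + 1444\right)\right) + 3301 = \left(59 + 1445\right) + 3301 = 1504 + 3301 = 4805$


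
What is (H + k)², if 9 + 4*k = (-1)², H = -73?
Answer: 5625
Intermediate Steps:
k = -2 (k = -9/4 + (¼)*(-1)² = -9/4 + (¼)*1 = -9/4 + ¼ = -2)
(H + k)² = (-73 - 2)² = (-75)² = 5625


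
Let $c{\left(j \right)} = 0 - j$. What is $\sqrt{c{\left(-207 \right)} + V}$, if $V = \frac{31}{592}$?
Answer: $\frac{5 \sqrt{181411}}{148} \approx 14.389$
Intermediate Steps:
$c{\left(j \right)} = - j$
$V = \frac{31}{592}$ ($V = 31 \cdot \frac{1}{592} = \frac{31}{592} \approx 0.052365$)
$\sqrt{c{\left(-207 \right)} + V} = \sqrt{\left(-1\right) \left(-207\right) + \frac{31}{592}} = \sqrt{207 + \frac{31}{592}} = \sqrt{\frac{122575}{592}} = \frac{5 \sqrt{181411}}{148}$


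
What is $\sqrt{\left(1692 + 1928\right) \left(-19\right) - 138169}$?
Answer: $i \sqrt{206949} \approx 454.92 i$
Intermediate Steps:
$\sqrt{\left(1692 + 1928\right) \left(-19\right) - 138169} = \sqrt{3620 \left(-19\right) - 138169} = \sqrt{-68780 - 138169} = \sqrt{-206949} = i \sqrt{206949}$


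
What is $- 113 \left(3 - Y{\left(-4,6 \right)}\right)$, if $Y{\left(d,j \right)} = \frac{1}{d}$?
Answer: $- \frac{1469}{4} \approx -367.25$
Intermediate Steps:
$- 113 \left(3 - Y{\left(-4,6 \right)}\right) = - 113 \left(3 - \frac{1}{-4}\right) = - 113 \left(3 - - \frac{1}{4}\right) = - 113 \left(3 + \frac{1}{4}\right) = \left(-113\right) \frac{13}{4} = - \frac{1469}{4}$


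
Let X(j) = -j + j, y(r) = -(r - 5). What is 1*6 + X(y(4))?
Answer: 6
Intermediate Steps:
y(r) = 5 - r (y(r) = -(-5 + r) = 5 - r)
X(j) = 0
1*6 + X(y(4)) = 1*6 + 0 = 6 + 0 = 6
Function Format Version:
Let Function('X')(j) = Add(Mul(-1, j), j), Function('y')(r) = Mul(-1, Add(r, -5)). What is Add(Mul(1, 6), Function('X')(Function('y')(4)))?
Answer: 6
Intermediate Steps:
Function('y')(r) = Add(5, Mul(-1, r)) (Function('y')(r) = Mul(-1, Add(-5, r)) = Add(5, Mul(-1, r)))
Function('X')(j) = 0
Add(Mul(1, 6), Function('X')(Function('y')(4))) = Add(Mul(1, 6), 0) = Add(6, 0) = 6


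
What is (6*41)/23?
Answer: 246/23 ≈ 10.696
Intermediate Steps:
(6*41)/23 = 246*(1/23) = 246/23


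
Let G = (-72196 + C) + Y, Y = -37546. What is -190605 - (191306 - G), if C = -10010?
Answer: -501663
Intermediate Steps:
G = -119752 (G = (-72196 - 10010) - 37546 = -82206 - 37546 = -119752)
-190605 - (191306 - G) = -190605 - (191306 - 1*(-119752)) = -190605 - (191306 + 119752) = -190605 - 1*311058 = -190605 - 311058 = -501663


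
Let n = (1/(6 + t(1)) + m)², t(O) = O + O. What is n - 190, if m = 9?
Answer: -6831/64 ≈ -106.73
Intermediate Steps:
t(O) = 2*O
n = 5329/64 (n = (1/(6 + 2*1) + 9)² = (1/(6 + 2) + 9)² = (1/8 + 9)² = (⅛ + 9)² = (73/8)² = 5329/64 ≈ 83.266)
n - 190 = 5329/64 - 190 = -6831/64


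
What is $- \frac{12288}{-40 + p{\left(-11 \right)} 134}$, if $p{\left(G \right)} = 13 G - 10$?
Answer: $\frac{6144}{10271} \approx 0.59819$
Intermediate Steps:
$p{\left(G \right)} = -10 + 13 G$
$- \frac{12288}{-40 + p{\left(-11 \right)} 134} = - \frac{12288}{-40 + \left(-10 + 13 \left(-11\right)\right) 134} = - \frac{12288}{-40 + \left(-10 - 143\right) 134} = - \frac{12288}{-40 - 20502} = - \frac{12288}{-20542} = \left(-12288\right) \left(- \frac{1}{20542}\right) = \frac{6144}{10271}$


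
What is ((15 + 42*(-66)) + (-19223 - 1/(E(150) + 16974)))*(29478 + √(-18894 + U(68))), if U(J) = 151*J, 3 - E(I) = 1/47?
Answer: -258496085268693/398959 - 17538237687*I*√8626/797918 ≈ -6.4793e+8 - 2.0414e+6*I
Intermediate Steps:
E(I) = 140/47 (E(I) = 3 - 1/47 = 140/47)
((15 + 42*(-66)) + (-19223 - 1/(E(150) + 16974)))*(29478 + √(-18894 + U(68))) = ((15 + 42*(-66)) + (-19223 - 1/(140/47 + 16974)))*(29478 + √(-18894 + 151*68)) = ((15 - 2772) + (-19223 - 1/797918/47))*(29478 + √(-18894 + 10268)) = (-2757 + (-19223 - 1*47/797918))*(29478 + √(-8626)) = (-2757 + (-19223 - 47/797918))*(29478 + I*√8626) = (-2757 - 15338377761/797918)*(29478 + I*√8626) = -17538237687*(29478 + I*√8626)/797918 = -258496085268693/398959 - 17538237687*I*√8626/797918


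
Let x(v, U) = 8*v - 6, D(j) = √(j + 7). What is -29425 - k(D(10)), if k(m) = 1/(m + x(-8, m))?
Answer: -143682205/4883 + √17/4883 ≈ -29425.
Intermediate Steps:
D(j) = √(7 + j)
x(v, U) = -6 + 8*v
k(m) = 1/(-70 + m) (k(m) = 1/(m + (-6 + 8*(-8))) = 1/(m + (-6 - 64)) = 1/(m - 70) = 1/(-70 + m))
-29425 - k(D(10)) = -29425 - 1/(-70 + √(7 + 10)) = -29425 - 1/(-70 + √17)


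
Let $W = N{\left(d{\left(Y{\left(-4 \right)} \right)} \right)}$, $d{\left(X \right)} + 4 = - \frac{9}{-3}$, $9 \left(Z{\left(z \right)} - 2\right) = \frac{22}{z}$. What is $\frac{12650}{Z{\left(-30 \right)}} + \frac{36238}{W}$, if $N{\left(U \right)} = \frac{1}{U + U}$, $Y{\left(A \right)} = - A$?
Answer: $- \frac{17063534}{259} \approx -65882.0$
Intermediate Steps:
$Z{\left(z \right)} = 2 + \frac{22}{9 z}$ ($Z{\left(z \right)} = 2 + \frac{22 \frac{1}{z}}{9} = 2 + \frac{22}{9 z}$)
$d{\left(X \right)} = -1$ ($d{\left(X \right)} = -4 - \frac{9}{-3} = -4 - -3 = -4 + 3 = -1$)
$N{\left(U \right)} = \frac{1}{2 U}$
$W = - \frac{1}{2}$ ($W = \frac{1}{2 \left(-1\right)} = \frac{1}{2} \left(-1\right) = - \frac{1}{2} \approx -0.5$)
$\frac{12650}{Z{\left(-30 \right)}} + \frac{36238}{W} = \frac{12650}{2 + \frac{22}{9 \left(-30\right)}} + \frac{36238}{- \frac{1}{2}} = \frac{12650}{2 + \frac{22}{9} \left(- \frac{1}{30}\right)} + 36238 \left(-2\right) = \frac{12650}{2 - \frac{11}{135}} - 72476 = \frac{12650}{\frac{259}{135}} - 72476 = 12650 \cdot \frac{135}{259} - 72476 = \frac{1707750}{259} - 72476 = - \frac{17063534}{259}$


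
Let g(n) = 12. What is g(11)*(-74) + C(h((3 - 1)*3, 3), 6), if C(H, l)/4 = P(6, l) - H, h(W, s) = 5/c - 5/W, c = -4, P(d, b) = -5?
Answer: -2699/3 ≈ -899.67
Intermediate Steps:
h(W, s) = -5/4 - 5/W (h(W, s) = 5/(-4) - 5/W = 5*(-¼) - 5/W = -5/4 - 5/W)
C(H, l) = -20 - 4*H (C(H, l) = 4*(-5 - H) = -20 - 4*H)
g(11)*(-74) + C(h((3 - 1)*3, 3), 6) = 12*(-74) + (-20 - 4*(-5/4 - 5*1/(3*(3 - 1)))) = -888 + (-20 - 4*(-5/4 - 5/(2*3))) = -888 + (-20 - 4*(-5/4 - 5/6)) = -888 + (-20 - 4*(-5/4 - 5*⅙)) = -888 + (-20 - 4*(-5/4 - ⅚)) = -888 + (-20 - 4*(-25/12)) = -888 + (-20 + 25/3) = -888 - 35/3 = -2699/3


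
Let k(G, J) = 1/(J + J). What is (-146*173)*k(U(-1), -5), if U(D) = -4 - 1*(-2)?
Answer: 12629/5 ≈ 2525.8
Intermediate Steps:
U(D) = -2 (U(D) = -4 + 2 = -2)
k(G, J) = 1/(2*J)
(-146*173)*k(U(-1), -5) = (-146*173)*((1/2)/(-5)) = -12629*(-1)/5 = -25258*(-1/10) = 12629/5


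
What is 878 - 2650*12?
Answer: -30922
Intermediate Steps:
878 - 2650*12 = 878 - 530*60 = 878 - 31800 = -30922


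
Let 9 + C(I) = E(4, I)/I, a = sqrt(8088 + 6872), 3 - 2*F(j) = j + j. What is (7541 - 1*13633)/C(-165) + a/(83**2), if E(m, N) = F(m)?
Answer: 402072/593 + 4*sqrt(935)/6889 ≈ 678.05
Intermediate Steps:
F(j) = 3/2 - j (F(j) = 3/2 - (j + j)/2 = 3/2 - j)
E(m, N) = 3/2 - m
a = 4*sqrt(935) (a = sqrt(14960) = 4*sqrt(935) ≈ 122.31)
C(I) = -9 - 5/(2*I) (C(I) = -9 + (3/2 - 1*4)/I = -9 + (3/2 - 4)/I = -9 - 5/(2*I))
(7541 - 1*13633)/C(-165) + a/(83**2) = (7541 - 1*13633)/(-9 - 5/2/(-165)) + (4*sqrt(935))/(83**2) = (7541 - 13633)/(-9 - 5/2*(-1/165)) + (4*sqrt(935))/6889 = -6092/(-9 + 1/66) + (4*sqrt(935))*(1/6889) = -6092/(-593/66) + 4*sqrt(935)/6889 = -6092*(-66/593) + 4*sqrt(935)/6889 = 402072/593 + 4*sqrt(935)/6889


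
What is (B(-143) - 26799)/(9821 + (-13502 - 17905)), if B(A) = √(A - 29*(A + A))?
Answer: 26799/21586 - √8151/21586 ≈ 1.2373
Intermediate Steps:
B(A) = √57*√(-A) (B(A) = √(A - 58*A) = √(-57*A) = √57*√(-A))
(B(-143) - 26799)/(9821 + (-13502 - 17905)) = (√57*√(-1*(-143)) - 26799)/(9821 + (-13502 - 17905)) = (√57*√143 - 26799)/(9821 - 31407) = (√8151 - 26799)/(-21586) = (-26799 + √8151)*(-1/21586) = 26799/21586 - √8151/21586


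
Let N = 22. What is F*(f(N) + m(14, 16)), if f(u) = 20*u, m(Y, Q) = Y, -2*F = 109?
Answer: -24743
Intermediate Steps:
F = -109/2 (F = -1/2*109 = -109/2 ≈ -54.500)
F*(f(N) + m(14, 16)) = -109*(20*22 + 14)/2 = -109*(440 + 14)/2 = -109/2*454 = -24743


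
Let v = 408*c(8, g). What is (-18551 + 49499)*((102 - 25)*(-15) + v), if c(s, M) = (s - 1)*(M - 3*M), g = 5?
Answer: -919619820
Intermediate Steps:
c(s, M) = -2*M*(-1 + s) (c(s, M) = (-1 + s)*(-2*M) = -2*M*(-1 + s))
v = -28560 (v = 408*(2*5*(1 - 1*8)) = 408*(2*5*(1 - 8)) = 408*(2*5*(-7)) = 408*(-70) = -28560)
(-18551 + 49499)*((102 - 25)*(-15) + v) = (-18551 + 49499)*((102 - 25)*(-15) - 28560) = 30948*(77*(-15) - 28560) = 30948*(-1155 - 28560) = 30948*(-29715) = -919619820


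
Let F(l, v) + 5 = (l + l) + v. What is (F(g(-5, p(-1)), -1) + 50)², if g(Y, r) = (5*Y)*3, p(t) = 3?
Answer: 11236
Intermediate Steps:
g(Y, r) = 15*Y
F(l, v) = -5 + v + 2*l (F(l, v) = -5 + ((l + l) + v) = -5 + (2*l + v) = -5 + (v + 2*l) = -5 + v + 2*l)
(F(g(-5, p(-1)), -1) + 50)² = ((-5 - 1 + 2*(15*(-5))) + 50)² = ((-5 - 1 + 2*(-75)) + 50)² = ((-5 - 1 - 150) + 50)² = (-156 + 50)² = (-106)² = 11236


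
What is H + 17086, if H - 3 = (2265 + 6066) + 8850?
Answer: 34270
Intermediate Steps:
H = 17184 (H = 3 + ((2265 + 6066) + 8850) = 3 + (8331 + 8850) = 3 + 17181 = 17184)
H + 17086 = 17184 + 17086 = 34270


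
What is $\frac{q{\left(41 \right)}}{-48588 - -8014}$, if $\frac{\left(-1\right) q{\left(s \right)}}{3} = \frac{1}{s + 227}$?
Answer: $\frac{3}{10873832} \approx 2.7589 \cdot 10^{-7}$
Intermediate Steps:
$q{\left(s \right)} = - \frac{3}{227 + s}$ ($q{\left(s \right)} = - \frac{3}{s + 227} = - \frac{3}{227 + s}$)
$\frac{q{\left(41 \right)}}{-48588 - -8014} = \frac{\left(-3\right) \frac{1}{227 + 41}}{-48588 - -8014} = \frac{\left(-3\right) \frac{1}{268}}{-48588 + 8014} = \frac{\left(-3\right) \frac{1}{268}}{-40574} = \left(- \frac{3}{268}\right) \left(- \frac{1}{40574}\right) = \frac{3}{10873832}$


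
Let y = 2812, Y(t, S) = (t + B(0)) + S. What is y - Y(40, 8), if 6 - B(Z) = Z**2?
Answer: 2758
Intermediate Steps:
B(Z) = 6 - Z**2
Y(t, S) = 6 + S + t (Y(t, S) = (t + (6 - 1*0**2)) + S = (t + (6 - 1*0)) + S = (t + (6 + 0)) + S = (t + 6) + S = (6 + t) + S = 6 + S + t)
y - Y(40, 8) = 2812 - (6 + 8 + 40) = 2812 - 1*54 = 2812 - 54 = 2758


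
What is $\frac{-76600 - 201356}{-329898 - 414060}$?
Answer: $\frac{15442}{41331} \approx 0.37362$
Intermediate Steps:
$\frac{-76600 - 201356}{-329898 - 414060} = - \frac{277956}{-329898 - 414060} = - \frac{277956}{-743958} = \left(-277956\right) \left(- \frac{1}{743958}\right) = \frac{15442}{41331}$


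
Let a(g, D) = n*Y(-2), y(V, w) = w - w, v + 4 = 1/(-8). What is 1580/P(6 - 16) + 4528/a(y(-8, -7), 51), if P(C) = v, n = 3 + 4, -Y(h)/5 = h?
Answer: -367688/1155 ≈ -318.34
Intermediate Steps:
Y(h) = -5*h
v = -33/8 (v = -4 + 1/(-8) = -4 - ⅛ = -33/8 ≈ -4.1250)
n = 7
P(C) = -33/8
y(V, w) = 0
a(g, D) = 70 (a(g, D) = 7*(-5*(-2)) = 7*10 = 70)
1580/P(6 - 16) + 4528/a(y(-8, -7), 51) = 1580/(-33/8) + 4528/70 = 1580*(-8/33) + 4528*(1/70) = -12640/33 + 2264/35 = -367688/1155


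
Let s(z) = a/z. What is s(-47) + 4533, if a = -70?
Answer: 213121/47 ≈ 4534.5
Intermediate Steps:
s(z) = -70/z
s(-47) + 4533 = -70/(-47) + 4533 = -70*(-1/47) + 4533 = 70/47 + 4533 = 213121/47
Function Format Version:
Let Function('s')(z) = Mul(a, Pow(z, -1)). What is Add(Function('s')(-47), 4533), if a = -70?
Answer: Rational(213121, 47) ≈ 4534.5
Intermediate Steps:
Function('s')(z) = Mul(-70, Pow(z, -1))
Add(Function('s')(-47), 4533) = Add(Mul(-70, Pow(-47, -1)), 4533) = Add(Mul(-70, Rational(-1, 47)), 4533) = Add(Rational(70, 47), 4533) = Rational(213121, 47)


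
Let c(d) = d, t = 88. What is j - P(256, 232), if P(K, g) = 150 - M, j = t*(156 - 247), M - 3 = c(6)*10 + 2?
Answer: -8093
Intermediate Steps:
M = 65 (M = 3 + (6*10 + 2) = 3 + (60 + 2) = 3 + 62 = 65)
j = -8008 (j = 88*(156 - 247) = 88*(-91) = -8008)
P(K, g) = 85 (P(K, g) = 150 - 1*65 = 150 - 65 = 85)
j - P(256, 232) = -8008 - 1*85 = -8008 - 85 = -8093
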